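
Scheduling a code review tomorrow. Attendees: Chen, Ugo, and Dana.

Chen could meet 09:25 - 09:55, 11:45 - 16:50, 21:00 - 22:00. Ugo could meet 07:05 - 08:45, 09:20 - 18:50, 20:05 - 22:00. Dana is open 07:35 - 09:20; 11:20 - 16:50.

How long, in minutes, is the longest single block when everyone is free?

Chen ∩ Ugo: 09:25-09:55, 11:45-16:50, 21:00-22:00.
Chen ∩ Ugo ∩ Dana: 11:45-16:50.
The longest is 11:45-16:50 at 305 minutes.

305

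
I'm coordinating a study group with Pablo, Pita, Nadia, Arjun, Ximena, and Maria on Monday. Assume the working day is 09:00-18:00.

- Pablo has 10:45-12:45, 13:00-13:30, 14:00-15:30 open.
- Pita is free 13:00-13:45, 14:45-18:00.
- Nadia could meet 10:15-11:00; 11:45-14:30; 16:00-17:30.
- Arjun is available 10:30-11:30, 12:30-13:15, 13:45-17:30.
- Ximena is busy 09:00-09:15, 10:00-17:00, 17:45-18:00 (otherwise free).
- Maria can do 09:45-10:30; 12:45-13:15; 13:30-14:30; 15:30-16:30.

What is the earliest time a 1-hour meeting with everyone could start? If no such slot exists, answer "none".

none

Pablo free: 10:45-12:45, 13:00-13:30, 14:00-15:30.
Pita free: 13:00-13:45, 14:45-18:00.
Nadia free: 10:15-11:00, 11:45-14:30, 16:00-17:30.
Arjun free: 10:30-11:30, 12:30-13:15, 13:45-17:30.
Ximena free: 09:15-10:00, 17:00-17:45 (invert busy blocks within the working day).
Maria free: 09:45-10:30, 12:45-13:15, 13:30-14:30, 15:30-16:30.
Pablo ∩ Pita: 13:00-13:30, 14:45-15:30.
Pablo ∩ Pita ∩ Nadia: 13:00-13:30.
Pablo ∩ Pita ∩ Nadia ∩ Arjun: 13:00-13:15.
Pablo ∩ Pita ∩ Nadia ∩ Arjun ∩ Ximena: ∅.
Pablo ∩ Pita ∩ Nadia ∩ Arjun ∩ Ximena ∩ Maria: ∅.
There is no time when everyone is free.
No common window is at least 60 minutes long.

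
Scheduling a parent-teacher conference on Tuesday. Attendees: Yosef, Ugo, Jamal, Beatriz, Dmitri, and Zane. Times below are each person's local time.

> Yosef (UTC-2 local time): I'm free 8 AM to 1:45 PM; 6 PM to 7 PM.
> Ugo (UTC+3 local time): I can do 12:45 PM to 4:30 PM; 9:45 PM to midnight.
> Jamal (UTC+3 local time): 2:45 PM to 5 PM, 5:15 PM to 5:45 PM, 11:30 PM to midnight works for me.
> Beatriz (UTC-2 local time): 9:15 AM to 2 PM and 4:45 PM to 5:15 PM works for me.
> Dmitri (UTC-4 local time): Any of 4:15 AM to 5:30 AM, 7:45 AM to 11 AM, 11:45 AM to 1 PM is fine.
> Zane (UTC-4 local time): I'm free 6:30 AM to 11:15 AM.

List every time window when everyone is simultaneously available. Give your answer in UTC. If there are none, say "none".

11:45-13:30

Yosef in UTC: 10:00-15:45, 20:00-21:00 (add 2h to convert from UTC-2).
Ugo in UTC: 09:45-13:30, 18:45-21:00 (subtract 3h to convert from UTC+3).
Jamal in UTC: 11:45-14:00, 14:15-14:45, 20:30-21:00 (subtract 3h to convert from UTC+3).
Beatriz in UTC: 11:15-16:00, 18:45-19:15 (add 2h to convert from UTC-2).
Dmitri in UTC: 08:15-09:30, 11:45-15:00, 15:45-17:00 (add 4h to convert from UTC-4).
Zane in UTC: 10:30-15:15 (add 4h to convert from UTC-4).
Yosef ∩ Ugo: 10:00-13:30, 20:00-21:00.
Yosef ∩ Ugo ∩ Jamal: 11:45-13:30, 20:30-21:00.
Yosef ∩ Ugo ∩ Jamal ∩ Beatriz: 11:45-13:30.
Yosef ∩ Ugo ∩ Jamal ∩ Beatriz ∩ Dmitri: 11:45-13:30.
Yosef ∩ Ugo ∩ Jamal ∩ Beatriz ∩ Dmitri ∩ Zane: 11:45-13:30.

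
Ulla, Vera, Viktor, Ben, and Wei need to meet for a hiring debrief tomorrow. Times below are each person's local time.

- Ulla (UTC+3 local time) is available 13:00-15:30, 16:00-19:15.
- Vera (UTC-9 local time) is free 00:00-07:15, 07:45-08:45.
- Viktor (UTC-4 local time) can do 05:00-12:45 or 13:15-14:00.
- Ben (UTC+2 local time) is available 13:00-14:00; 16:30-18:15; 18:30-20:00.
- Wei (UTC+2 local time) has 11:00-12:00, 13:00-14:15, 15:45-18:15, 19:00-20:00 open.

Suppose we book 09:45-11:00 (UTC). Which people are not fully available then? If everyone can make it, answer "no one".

Ben, Ulla, Wei

Ulla in UTC: 10:00-12:30, 13:00-16:15 (subtract 3h to convert from UTC+3).
Vera in UTC: 09:00-16:15, 16:45-17:45 (add 9h to convert from UTC-9).
Viktor in UTC: 09:00-16:45, 17:15-18:00 (add 4h to convert from UTC-4).
Ben in UTC: 11:00-12:00, 14:30-16:15, 16:30-18:00 (subtract 2h to convert from UTC+2).
Wei in UTC: 09:00-10:00, 11:00-12:15, 13:45-16:15, 17:00-18:00 (subtract 2h to convert from UTC+2).
Ulla: not fully free for 09:45-11:00. Vera: free for 09:45-11:00. Viktor: free for 09:45-11:00. Ben: not fully free for 09:45-11:00. Wei: not fully free for 09:45-11:00.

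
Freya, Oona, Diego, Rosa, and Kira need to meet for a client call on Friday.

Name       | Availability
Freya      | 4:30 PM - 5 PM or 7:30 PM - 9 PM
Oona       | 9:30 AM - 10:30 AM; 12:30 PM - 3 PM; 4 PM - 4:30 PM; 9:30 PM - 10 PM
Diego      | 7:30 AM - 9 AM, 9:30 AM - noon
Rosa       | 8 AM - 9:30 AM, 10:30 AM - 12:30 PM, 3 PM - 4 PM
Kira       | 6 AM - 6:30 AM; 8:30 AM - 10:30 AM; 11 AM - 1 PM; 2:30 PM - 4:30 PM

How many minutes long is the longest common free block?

Freya ∩ Oona: ∅.
Freya ∩ Oona ∩ Diego: ∅.
Freya ∩ Oona ∩ Diego ∩ Rosa: ∅.
Freya ∩ Oona ∩ Diego ∩ Rosa ∩ Kira: ∅.
There is no time when everyone is free.
No common window exists, so the longest block is 0 minutes.

0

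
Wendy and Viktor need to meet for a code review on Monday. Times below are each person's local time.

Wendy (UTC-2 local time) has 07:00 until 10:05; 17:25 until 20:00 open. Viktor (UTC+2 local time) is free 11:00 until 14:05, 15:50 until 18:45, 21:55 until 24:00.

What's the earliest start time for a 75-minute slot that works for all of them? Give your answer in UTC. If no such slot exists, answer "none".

Wendy in UTC: 09:00-12:05, 19:25-22:00 (add 2h to convert from UTC-2).
Viktor in UTC: 09:00-12:05, 13:50-16:45, 19:55-22:00 (subtract 2h to convert from UTC+2).
Wendy ∩ Viktor: 09:00-12:05, 19:55-22:00.
The first common window of at least 75 minutes is 09:00-12:05, so the earliest start is 09:00.

09:00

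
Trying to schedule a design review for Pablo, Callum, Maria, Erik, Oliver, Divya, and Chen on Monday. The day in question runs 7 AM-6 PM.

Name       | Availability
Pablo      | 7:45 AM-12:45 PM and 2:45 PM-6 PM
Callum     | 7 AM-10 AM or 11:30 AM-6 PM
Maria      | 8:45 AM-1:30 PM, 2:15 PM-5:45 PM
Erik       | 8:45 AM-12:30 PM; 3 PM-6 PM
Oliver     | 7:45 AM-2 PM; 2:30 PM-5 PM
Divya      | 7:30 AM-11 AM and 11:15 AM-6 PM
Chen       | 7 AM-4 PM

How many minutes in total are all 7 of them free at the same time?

195

Pablo ∩ Callum: 07:45-10:00, 11:30-12:45, 14:45-18:00.
Pablo ∩ Callum ∩ Maria: 08:45-10:00, 11:30-12:45, 14:45-17:45.
Pablo ∩ Callum ∩ Maria ∩ Erik: 08:45-10:00, 11:30-12:30, 15:00-17:45.
Pablo ∩ Callum ∩ Maria ∩ Erik ∩ Oliver: 08:45-10:00, 11:30-12:30, 15:00-17:00.
Pablo ∩ Callum ∩ Maria ∩ Erik ∩ Oliver ∩ Divya: 08:45-10:00, 11:30-12:30, 15:00-17:00.
Pablo ∩ Callum ∩ Maria ∩ Erik ∩ Oliver ∩ Divya ∩ Chen: 08:45-10:00, 11:30-12:30, 15:00-16:00.
Summing the common windows: 75 + 60 + 60 = 195 minutes.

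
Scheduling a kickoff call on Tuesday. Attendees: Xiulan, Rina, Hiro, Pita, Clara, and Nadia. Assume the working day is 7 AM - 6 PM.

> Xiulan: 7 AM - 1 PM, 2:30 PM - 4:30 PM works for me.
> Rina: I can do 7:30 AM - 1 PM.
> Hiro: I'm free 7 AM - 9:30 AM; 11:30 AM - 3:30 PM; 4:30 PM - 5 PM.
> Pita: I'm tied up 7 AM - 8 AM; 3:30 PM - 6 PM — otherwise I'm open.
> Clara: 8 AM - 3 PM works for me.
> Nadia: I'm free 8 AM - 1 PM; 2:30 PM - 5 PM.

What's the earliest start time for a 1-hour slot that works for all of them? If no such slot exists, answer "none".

08:00

Xiulan free: 07:00-13:00, 14:30-16:30.
Rina free: 07:30-13:00.
Hiro free: 07:00-09:30, 11:30-15:30, 16:30-17:00.
Pita free: 08:00-15:30 (invert busy blocks within the working day).
Clara free: 08:00-15:00.
Nadia free: 08:00-13:00, 14:30-17:00.
Xiulan ∩ Rina: 07:30-13:00.
Xiulan ∩ Rina ∩ Hiro: 07:30-09:30, 11:30-13:00.
Xiulan ∩ Rina ∩ Hiro ∩ Pita: 08:00-09:30, 11:30-13:00.
Xiulan ∩ Rina ∩ Hiro ∩ Pita ∩ Clara: 08:00-09:30, 11:30-13:00.
Xiulan ∩ Rina ∩ Hiro ∩ Pita ∩ Clara ∩ Nadia: 08:00-09:30, 11:30-13:00.
The first common window of at least 60 minutes is 08:00-09:30, so the earliest start is 08:00.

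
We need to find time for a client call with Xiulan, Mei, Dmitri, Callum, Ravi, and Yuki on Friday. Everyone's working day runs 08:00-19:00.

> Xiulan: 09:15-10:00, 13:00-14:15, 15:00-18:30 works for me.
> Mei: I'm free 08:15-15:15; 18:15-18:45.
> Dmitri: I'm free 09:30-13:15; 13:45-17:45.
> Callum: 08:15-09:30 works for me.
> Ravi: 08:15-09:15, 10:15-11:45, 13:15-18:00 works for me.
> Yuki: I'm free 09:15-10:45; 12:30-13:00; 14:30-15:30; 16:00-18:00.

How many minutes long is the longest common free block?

Xiulan ∩ Mei: 09:15-10:00, 13:00-14:15, 15:00-15:15, 18:15-18:30.
Xiulan ∩ Mei ∩ Dmitri: 09:30-10:00, 13:00-13:15, 13:45-14:15, 15:00-15:15.
Xiulan ∩ Mei ∩ Dmitri ∩ Callum: ∅.
Xiulan ∩ Mei ∩ Dmitri ∩ Callum ∩ Ravi: ∅.
Xiulan ∩ Mei ∩ Dmitri ∩ Callum ∩ Ravi ∩ Yuki: ∅.
There is no time when everyone is free.
No common window exists, so the longest block is 0 minutes.

0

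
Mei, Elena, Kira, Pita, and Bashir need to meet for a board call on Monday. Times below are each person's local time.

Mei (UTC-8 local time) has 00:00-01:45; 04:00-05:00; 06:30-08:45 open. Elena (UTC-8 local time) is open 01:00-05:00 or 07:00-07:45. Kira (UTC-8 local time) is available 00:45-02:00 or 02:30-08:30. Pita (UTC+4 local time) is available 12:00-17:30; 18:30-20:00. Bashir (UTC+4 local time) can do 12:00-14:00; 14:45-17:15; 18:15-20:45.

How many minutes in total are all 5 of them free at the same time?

150

Mei in UTC: 08:00-09:45, 12:00-13:00, 14:30-16:45 (add 8h to convert from UTC-8).
Elena in UTC: 09:00-13:00, 15:00-15:45 (add 8h to convert from UTC-8).
Kira in UTC: 08:45-10:00, 10:30-16:30 (add 8h to convert from UTC-8).
Pita in UTC: 08:00-13:30, 14:30-16:00 (subtract 4h to convert from UTC+4).
Bashir in UTC: 08:00-10:00, 10:45-13:15, 14:15-16:45 (subtract 4h to convert from UTC+4).
Mei ∩ Elena: 09:00-09:45, 12:00-13:00, 15:00-15:45.
Mei ∩ Elena ∩ Kira: 09:00-09:45, 12:00-13:00, 15:00-15:45.
Mei ∩ Elena ∩ Kira ∩ Pita: 09:00-09:45, 12:00-13:00, 15:00-15:45.
Mei ∩ Elena ∩ Kira ∩ Pita ∩ Bashir: 09:00-09:45, 12:00-13:00, 15:00-15:45.
Those are the intersection windows.
Summing the common windows: 45 + 60 + 45 = 150 minutes.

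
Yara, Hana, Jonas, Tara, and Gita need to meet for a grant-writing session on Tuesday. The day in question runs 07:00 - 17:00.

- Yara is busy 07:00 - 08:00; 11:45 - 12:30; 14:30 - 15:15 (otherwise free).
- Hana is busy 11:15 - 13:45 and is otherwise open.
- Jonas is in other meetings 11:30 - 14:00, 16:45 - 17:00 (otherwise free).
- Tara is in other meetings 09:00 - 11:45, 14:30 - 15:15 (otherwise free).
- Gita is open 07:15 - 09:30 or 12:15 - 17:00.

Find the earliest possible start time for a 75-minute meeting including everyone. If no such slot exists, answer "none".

15:15

Yara free: 08:00-11:45, 12:30-14:30, 15:15-17:00 (invert busy blocks within the working day).
Hana free: 07:00-11:15, 13:45-17:00 (invert busy blocks within the working day).
Jonas free: 07:00-11:30, 14:00-16:45 (invert busy blocks within the working day).
Tara free: 07:00-09:00, 11:45-14:30, 15:15-17:00 (invert busy blocks within the working day).
Gita free: 07:15-09:30, 12:15-17:00.
Yara ∩ Hana: 08:00-11:15, 13:45-14:30, 15:15-17:00.
Yara ∩ Hana ∩ Jonas: 08:00-11:15, 14:00-14:30, 15:15-16:45.
Yara ∩ Hana ∩ Jonas ∩ Tara: 08:00-09:00, 14:00-14:30, 15:15-16:45.
Yara ∩ Hana ∩ Jonas ∩ Tara ∩ Gita: 08:00-09:00, 14:00-14:30, 15:15-16:45.
Those are the intersection windows.
The first common window of at least 75 minutes is 15:15-16:45, so the earliest start is 15:15.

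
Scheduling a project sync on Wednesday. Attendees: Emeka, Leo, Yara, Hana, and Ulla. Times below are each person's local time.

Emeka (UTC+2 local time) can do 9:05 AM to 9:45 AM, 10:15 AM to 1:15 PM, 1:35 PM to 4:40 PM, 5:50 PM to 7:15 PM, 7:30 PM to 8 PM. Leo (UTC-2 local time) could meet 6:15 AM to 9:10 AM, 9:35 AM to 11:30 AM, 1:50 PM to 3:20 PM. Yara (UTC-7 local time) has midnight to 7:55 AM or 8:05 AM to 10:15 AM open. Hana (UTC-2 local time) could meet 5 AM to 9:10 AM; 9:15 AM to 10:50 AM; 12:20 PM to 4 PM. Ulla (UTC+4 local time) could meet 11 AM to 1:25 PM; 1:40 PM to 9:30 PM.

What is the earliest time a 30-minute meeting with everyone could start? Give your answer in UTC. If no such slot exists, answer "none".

Emeka in UTC: 07:05-07:45, 08:15-11:15, 11:35-14:40, 15:50-17:15, 17:30-18:00 (subtract 2h to convert from UTC+2).
Leo in UTC: 08:15-11:10, 11:35-13:30, 15:50-17:20 (add 2h to convert from UTC-2).
Yara in UTC: 07:00-14:55, 15:05-17:15 (add 7h to convert from UTC-7).
Hana in UTC: 07:00-11:10, 11:15-12:50, 14:20-18:00 (add 2h to convert from UTC-2).
Ulla in UTC: 07:00-09:25, 09:40-17:30 (subtract 4h to convert from UTC+4).
Emeka ∩ Leo: 08:15-11:10, 11:35-13:30, 15:50-17:15.
Emeka ∩ Leo ∩ Yara: 08:15-11:10, 11:35-13:30, 15:50-17:15.
Emeka ∩ Leo ∩ Yara ∩ Hana: 08:15-11:10, 11:35-12:50, 15:50-17:15.
Emeka ∩ Leo ∩ Yara ∩ Hana ∩ Ulla: 08:15-09:25, 09:40-11:10, 11:35-12:50, 15:50-17:15.
The first common window of at least 30 minutes is 08:15-09:25, so the earliest start is 08:15.

08:15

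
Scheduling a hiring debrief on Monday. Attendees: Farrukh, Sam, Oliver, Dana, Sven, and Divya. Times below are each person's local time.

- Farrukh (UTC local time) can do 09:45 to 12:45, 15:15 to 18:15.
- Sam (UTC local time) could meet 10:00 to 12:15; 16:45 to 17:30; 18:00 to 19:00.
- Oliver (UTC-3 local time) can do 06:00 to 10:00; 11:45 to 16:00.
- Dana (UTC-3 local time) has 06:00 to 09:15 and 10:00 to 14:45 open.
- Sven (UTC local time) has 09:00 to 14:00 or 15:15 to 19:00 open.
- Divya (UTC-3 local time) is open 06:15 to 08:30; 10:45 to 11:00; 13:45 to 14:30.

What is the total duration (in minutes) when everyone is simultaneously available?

135

Farrukh in UTC: 09:45-12:45, 15:15-18:15.
Sam in UTC: 10:00-12:15, 16:45-17:30, 18:00-19:00.
Oliver in UTC: 09:00-13:00, 14:45-19:00 (add 3h to convert from UTC-3).
Dana in UTC: 09:00-12:15, 13:00-17:45 (add 3h to convert from UTC-3).
Sven in UTC: 09:00-14:00, 15:15-19:00.
Divya in UTC: 09:15-11:30, 13:45-14:00, 16:45-17:30 (add 3h to convert from UTC-3).
Farrukh ∩ Sam: 10:00-12:15, 16:45-17:30, 18:00-18:15.
Farrukh ∩ Sam ∩ Oliver: 10:00-12:15, 16:45-17:30, 18:00-18:15.
Farrukh ∩ Sam ∩ Oliver ∩ Dana: 10:00-12:15, 16:45-17:30.
Farrukh ∩ Sam ∩ Oliver ∩ Dana ∩ Sven: 10:00-12:15, 16:45-17:30.
Farrukh ∩ Sam ∩ Oliver ∩ Dana ∩ Sven ∩ Divya: 10:00-11:30, 16:45-17:30.
Summing the common windows: 90 + 45 = 135 minutes.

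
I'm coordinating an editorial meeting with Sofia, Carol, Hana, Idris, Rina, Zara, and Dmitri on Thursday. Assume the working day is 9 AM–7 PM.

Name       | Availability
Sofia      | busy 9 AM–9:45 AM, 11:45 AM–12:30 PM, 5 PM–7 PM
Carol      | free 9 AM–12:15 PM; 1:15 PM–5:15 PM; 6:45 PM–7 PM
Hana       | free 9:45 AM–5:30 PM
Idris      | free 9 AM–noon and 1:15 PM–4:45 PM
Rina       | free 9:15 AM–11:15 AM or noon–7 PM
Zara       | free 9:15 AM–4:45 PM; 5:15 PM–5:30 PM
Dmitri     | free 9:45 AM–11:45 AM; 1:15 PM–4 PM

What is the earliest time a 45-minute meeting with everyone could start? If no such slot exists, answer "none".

Sofia free: 09:45-11:45, 12:30-17:00 (invert busy blocks within the working day).
Carol free: 09:00-12:15, 13:15-17:15, 18:45-19:00.
Hana free: 09:45-17:30.
Idris free: 09:00-12:00, 13:15-16:45.
Rina free: 09:15-11:15, 12:00-19:00.
Zara free: 09:15-16:45, 17:15-17:30.
Dmitri free: 09:45-11:45, 13:15-16:00.
Sofia ∩ Carol: 09:45-11:45, 13:15-17:00.
Sofia ∩ Carol ∩ Hana: 09:45-11:45, 13:15-17:00.
Sofia ∩ Carol ∩ Hana ∩ Idris: 09:45-11:45, 13:15-16:45.
Sofia ∩ Carol ∩ Hana ∩ Idris ∩ Rina: 09:45-11:15, 13:15-16:45.
Sofia ∩ Carol ∩ Hana ∩ Idris ∩ Rina ∩ Zara: 09:45-11:15, 13:15-16:45.
Sofia ∩ Carol ∩ Hana ∩ Idris ∩ Rina ∩ Zara ∩ Dmitri: 09:45-11:15, 13:15-16:00.
The first common window of at least 45 minutes is 09:45-11:15, so the earliest start is 09:45.

09:45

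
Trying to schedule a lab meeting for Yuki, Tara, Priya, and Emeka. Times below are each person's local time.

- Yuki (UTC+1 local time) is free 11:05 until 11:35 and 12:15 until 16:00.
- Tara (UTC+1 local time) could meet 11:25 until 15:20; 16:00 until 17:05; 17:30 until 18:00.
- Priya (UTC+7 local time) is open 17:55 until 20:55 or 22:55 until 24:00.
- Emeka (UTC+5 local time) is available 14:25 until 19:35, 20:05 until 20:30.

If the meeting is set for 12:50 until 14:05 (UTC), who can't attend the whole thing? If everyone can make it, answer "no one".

Yuki in UTC: 10:05-10:35, 11:15-15:00 (subtract 1h to convert from UTC+1).
Tara in UTC: 10:25-14:20, 15:00-16:05, 16:30-17:00 (subtract 1h to convert from UTC+1).
Priya in UTC: 10:55-13:55, 15:55-17:00 (subtract 7h to convert from UTC+7).
Emeka in UTC: 09:25-14:35, 15:05-15:30 (subtract 5h to convert from UTC+5).
Yuki: free for 12:50-14:05. Tara: free for 12:50-14:05. Priya: not fully free for 12:50-14:05. Emeka: free for 12:50-14:05.

Priya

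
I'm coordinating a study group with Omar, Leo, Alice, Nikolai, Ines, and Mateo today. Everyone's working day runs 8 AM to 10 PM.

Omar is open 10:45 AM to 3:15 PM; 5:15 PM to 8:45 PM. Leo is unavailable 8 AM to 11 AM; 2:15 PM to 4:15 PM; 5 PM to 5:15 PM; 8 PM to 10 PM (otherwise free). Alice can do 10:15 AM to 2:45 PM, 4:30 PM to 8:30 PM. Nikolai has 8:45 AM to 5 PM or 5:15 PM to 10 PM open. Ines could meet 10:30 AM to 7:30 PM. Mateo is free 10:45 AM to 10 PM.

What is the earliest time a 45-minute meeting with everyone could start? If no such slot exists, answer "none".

11:00

Omar free: 10:45-15:15, 17:15-20:45.
Leo free: 11:00-14:15, 16:15-17:00, 17:15-20:00 (invert busy blocks within the working day).
Alice free: 10:15-14:45, 16:30-20:30.
Nikolai free: 08:45-17:00, 17:15-22:00.
Ines free: 10:30-19:30.
Mateo free: 10:45-22:00.
Omar ∩ Leo: 11:00-14:15, 17:15-20:00.
Omar ∩ Leo ∩ Alice: 11:00-14:15, 17:15-20:00.
Omar ∩ Leo ∩ Alice ∩ Nikolai: 11:00-14:15, 17:15-20:00.
Omar ∩ Leo ∩ Alice ∩ Nikolai ∩ Ines: 11:00-14:15, 17:15-19:30.
Omar ∩ Leo ∩ Alice ∩ Nikolai ∩ Ines ∩ Mateo: 11:00-14:15, 17:15-19:30.
So the common availability across everyone is 11:00-14:15, 17:15-19:30.
The first common window of at least 45 minutes is 11:00-14:15, so the earliest start is 11:00.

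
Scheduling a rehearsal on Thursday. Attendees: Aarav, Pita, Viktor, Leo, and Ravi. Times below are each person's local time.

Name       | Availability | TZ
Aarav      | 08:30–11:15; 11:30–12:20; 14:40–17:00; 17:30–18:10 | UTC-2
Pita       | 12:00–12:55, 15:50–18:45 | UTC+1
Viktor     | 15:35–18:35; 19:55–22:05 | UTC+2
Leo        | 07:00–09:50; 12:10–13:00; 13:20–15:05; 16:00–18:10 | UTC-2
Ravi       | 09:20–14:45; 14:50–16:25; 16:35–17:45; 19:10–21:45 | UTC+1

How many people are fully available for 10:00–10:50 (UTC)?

Aarav in UTC: 10:30-13:15, 13:30-14:20, 16:40-19:00, 19:30-20:10 (add 2h to convert from UTC-2).
Pita in UTC: 11:00-11:55, 14:50-17:45 (subtract 1h to convert from UTC+1).
Viktor in UTC: 13:35-16:35, 17:55-20:05 (subtract 2h to convert from UTC+2).
Leo in UTC: 09:00-11:50, 14:10-15:00, 15:20-17:05, 18:00-20:10 (add 2h to convert from UTC-2).
Ravi in UTC: 08:20-13:45, 13:50-15:25, 15:35-16:45, 18:10-20:45 (subtract 1h to convert from UTC+1).
Leo and Ravi can make the full 10:00-10:50 slot — that's 2.

2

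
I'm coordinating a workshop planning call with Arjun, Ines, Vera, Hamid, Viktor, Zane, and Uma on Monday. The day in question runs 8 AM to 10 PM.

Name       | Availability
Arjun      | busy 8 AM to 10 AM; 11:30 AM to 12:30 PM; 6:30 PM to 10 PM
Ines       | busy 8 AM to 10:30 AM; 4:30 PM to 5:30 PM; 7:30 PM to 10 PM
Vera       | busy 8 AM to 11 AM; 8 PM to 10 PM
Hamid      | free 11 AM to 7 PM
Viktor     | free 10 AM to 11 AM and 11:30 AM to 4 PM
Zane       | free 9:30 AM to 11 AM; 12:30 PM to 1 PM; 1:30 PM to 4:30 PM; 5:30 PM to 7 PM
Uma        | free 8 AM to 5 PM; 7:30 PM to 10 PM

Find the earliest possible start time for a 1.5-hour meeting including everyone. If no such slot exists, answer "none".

Arjun free: 10:00-11:30, 12:30-18:30 (invert busy blocks within the working day).
Ines free: 10:30-16:30, 17:30-19:30 (invert busy blocks within the working day).
Vera free: 11:00-20:00 (invert busy blocks within the working day).
Hamid free: 11:00-19:00.
Viktor free: 10:00-11:00, 11:30-16:00.
Zane free: 09:30-11:00, 12:30-13:00, 13:30-16:30, 17:30-19:00.
Uma free: 08:00-17:00, 19:30-22:00.
Arjun ∩ Ines: 10:30-11:30, 12:30-16:30, 17:30-18:30.
Arjun ∩ Ines ∩ Vera: 11:00-11:30, 12:30-16:30, 17:30-18:30.
Arjun ∩ Ines ∩ Vera ∩ Hamid: 11:00-11:30, 12:30-16:30, 17:30-18:30.
Arjun ∩ Ines ∩ Vera ∩ Hamid ∩ Viktor: 12:30-16:00.
Arjun ∩ Ines ∩ Vera ∩ Hamid ∩ Viktor ∩ Zane: 12:30-13:00, 13:30-16:00.
Arjun ∩ Ines ∩ Vera ∩ Hamid ∩ Viktor ∩ Zane ∩ Uma: 12:30-13:00, 13:30-16:00.
The first common window of at least 90 minutes is 13:30-16:00, so the earliest start is 13:30.

13:30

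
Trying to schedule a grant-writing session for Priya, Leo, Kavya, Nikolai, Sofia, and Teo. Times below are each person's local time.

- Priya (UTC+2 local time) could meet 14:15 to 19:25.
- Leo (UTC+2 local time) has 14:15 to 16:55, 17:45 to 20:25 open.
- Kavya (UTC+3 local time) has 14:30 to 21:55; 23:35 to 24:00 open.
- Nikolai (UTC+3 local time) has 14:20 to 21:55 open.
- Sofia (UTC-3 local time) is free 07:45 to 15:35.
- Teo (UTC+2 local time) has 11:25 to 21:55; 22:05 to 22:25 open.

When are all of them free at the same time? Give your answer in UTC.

12:15-14:55, 15:45-17:25

Priya in UTC: 12:15-17:25 (subtract 2h to convert from UTC+2).
Leo in UTC: 12:15-14:55, 15:45-18:25 (subtract 2h to convert from UTC+2).
Kavya in UTC: 11:30-18:55, 20:35-21:00 (subtract 3h to convert from UTC+3).
Nikolai in UTC: 11:20-18:55 (subtract 3h to convert from UTC+3).
Sofia in UTC: 10:45-18:35 (add 3h to convert from UTC-3).
Teo in UTC: 09:25-19:55, 20:05-20:25 (subtract 2h to convert from UTC+2).
Priya ∩ Leo: 12:15-14:55, 15:45-17:25.
Priya ∩ Leo ∩ Kavya: 12:15-14:55, 15:45-17:25.
Priya ∩ Leo ∩ Kavya ∩ Nikolai: 12:15-14:55, 15:45-17:25.
Priya ∩ Leo ∩ Kavya ∩ Nikolai ∩ Sofia: 12:15-14:55, 15:45-17:25.
Priya ∩ Leo ∩ Kavya ∩ Nikolai ∩ Sofia ∩ Teo: 12:15-14:55, 15:45-17:25.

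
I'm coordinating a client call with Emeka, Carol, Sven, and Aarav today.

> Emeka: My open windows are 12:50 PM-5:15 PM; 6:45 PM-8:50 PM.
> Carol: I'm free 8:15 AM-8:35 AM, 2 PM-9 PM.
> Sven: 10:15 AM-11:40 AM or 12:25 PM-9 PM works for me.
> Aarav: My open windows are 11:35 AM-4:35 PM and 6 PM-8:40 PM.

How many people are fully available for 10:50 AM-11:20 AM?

Sven can make the full 10:50-11:20 slot — that's 1.

1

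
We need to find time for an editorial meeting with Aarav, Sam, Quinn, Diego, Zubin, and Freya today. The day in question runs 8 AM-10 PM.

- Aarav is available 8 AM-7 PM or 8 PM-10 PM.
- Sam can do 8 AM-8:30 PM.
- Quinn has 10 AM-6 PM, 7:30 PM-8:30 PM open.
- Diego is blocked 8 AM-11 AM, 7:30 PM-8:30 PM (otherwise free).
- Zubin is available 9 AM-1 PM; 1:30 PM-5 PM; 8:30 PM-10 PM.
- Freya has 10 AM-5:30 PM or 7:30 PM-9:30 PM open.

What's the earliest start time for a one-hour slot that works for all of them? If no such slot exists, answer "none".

Aarav free: 08:00-19:00, 20:00-22:00.
Sam free: 08:00-20:30.
Quinn free: 10:00-18:00, 19:30-20:30.
Diego free: 11:00-19:30, 20:30-22:00 (invert busy blocks within the working day).
Zubin free: 09:00-13:00, 13:30-17:00, 20:30-22:00.
Freya free: 10:00-17:30, 19:30-21:30.
Aarav ∩ Sam: 08:00-19:00, 20:00-20:30.
Aarav ∩ Sam ∩ Quinn: 10:00-18:00, 20:00-20:30.
Aarav ∩ Sam ∩ Quinn ∩ Diego: 11:00-18:00.
Aarav ∩ Sam ∩ Quinn ∩ Diego ∩ Zubin: 11:00-13:00, 13:30-17:00.
Aarav ∩ Sam ∩ Quinn ∩ Diego ∩ Zubin ∩ Freya: 11:00-13:00, 13:30-17:00.
So the common availability across everyone is 11:00-13:00, 13:30-17:00.
The first common window of at least 60 minutes is 11:00-13:00, so the earliest start is 11:00.

11:00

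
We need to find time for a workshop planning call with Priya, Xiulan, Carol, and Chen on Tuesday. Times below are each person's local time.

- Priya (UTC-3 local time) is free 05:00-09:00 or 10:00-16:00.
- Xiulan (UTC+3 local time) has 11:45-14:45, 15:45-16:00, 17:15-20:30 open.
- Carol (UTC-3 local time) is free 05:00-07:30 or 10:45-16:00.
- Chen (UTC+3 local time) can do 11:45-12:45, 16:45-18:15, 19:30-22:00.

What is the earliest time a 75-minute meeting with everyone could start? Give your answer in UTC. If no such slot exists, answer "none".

Priya in UTC: 08:00-12:00, 13:00-19:00 (add 3h to convert from UTC-3).
Xiulan in UTC: 08:45-11:45, 12:45-13:00, 14:15-17:30 (subtract 3h to convert from UTC+3).
Carol in UTC: 08:00-10:30, 13:45-19:00 (add 3h to convert from UTC-3).
Chen in UTC: 08:45-09:45, 13:45-15:15, 16:30-19:00 (subtract 3h to convert from UTC+3).
Priya ∩ Xiulan: 08:45-11:45, 14:15-17:30.
Priya ∩ Xiulan ∩ Carol: 08:45-10:30, 14:15-17:30.
Priya ∩ Xiulan ∩ Carol ∩ Chen: 08:45-09:45, 14:15-15:15, 16:30-17:30.
So the common availability across everyone is 08:45-09:45, 14:15-15:15, 16:30-17:30.
No common window is at least 75 minutes long.

none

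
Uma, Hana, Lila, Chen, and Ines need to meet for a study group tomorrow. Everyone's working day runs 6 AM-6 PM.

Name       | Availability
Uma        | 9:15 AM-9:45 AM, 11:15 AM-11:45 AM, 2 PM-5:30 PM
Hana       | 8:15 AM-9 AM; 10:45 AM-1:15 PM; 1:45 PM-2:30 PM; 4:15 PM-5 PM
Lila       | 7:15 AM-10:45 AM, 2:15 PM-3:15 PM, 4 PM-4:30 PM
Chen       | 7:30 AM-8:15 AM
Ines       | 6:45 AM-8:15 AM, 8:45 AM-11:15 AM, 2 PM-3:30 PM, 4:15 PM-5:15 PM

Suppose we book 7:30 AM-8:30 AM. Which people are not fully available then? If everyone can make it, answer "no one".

Chen, Hana, Ines, Uma

Uma: not fully free for 07:30-08:30. Hana: not fully free for 07:30-08:30. Lila: free for 07:30-08:30. Chen: not fully free for 07:30-08:30. Ines: not fully free for 07:30-08:30.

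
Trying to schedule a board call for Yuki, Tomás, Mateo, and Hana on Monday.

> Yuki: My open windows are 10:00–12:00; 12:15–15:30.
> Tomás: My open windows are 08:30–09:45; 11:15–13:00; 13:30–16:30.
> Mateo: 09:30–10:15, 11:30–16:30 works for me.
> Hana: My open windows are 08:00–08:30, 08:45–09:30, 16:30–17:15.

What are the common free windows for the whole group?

Yuki ∩ Tomás: 11:15-12:00, 12:15-13:00, 13:30-15:30.
Yuki ∩ Tomás ∩ Mateo: 11:30-12:00, 12:15-13:00, 13:30-15:30.
Yuki ∩ Tomás ∩ Mateo ∩ Hana: ∅.
There is no time when everyone is free.

none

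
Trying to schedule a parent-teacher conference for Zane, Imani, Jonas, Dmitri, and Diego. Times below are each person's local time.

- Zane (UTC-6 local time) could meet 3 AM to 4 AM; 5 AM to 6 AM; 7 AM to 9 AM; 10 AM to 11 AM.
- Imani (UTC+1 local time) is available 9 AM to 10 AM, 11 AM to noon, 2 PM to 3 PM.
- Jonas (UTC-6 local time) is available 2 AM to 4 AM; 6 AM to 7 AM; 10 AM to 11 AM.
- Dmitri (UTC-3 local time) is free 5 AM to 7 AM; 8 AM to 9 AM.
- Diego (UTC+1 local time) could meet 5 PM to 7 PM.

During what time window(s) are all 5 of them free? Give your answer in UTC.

none

Zane in UTC: 09:00-10:00, 11:00-12:00, 13:00-15:00, 16:00-17:00 (add 6h to convert from UTC-6).
Imani in UTC: 08:00-09:00, 10:00-11:00, 13:00-14:00 (subtract 1h to convert from UTC+1).
Jonas in UTC: 08:00-10:00, 12:00-13:00, 16:00-17:00 (add 6h to convert from UTC-6).
Dmitri in UTC: 08:00-10:00, 11:00-12:00 (add 3h to convert from UTC-3).
Diego in UTC: 16:00-18:00 (subtract 1h to convert from UTC+1).
Zane ∩ Imani: 13:00-14:00.
Zane ∩ Imani ∩ Jonas: ∅.
Zane ∩ Imani ∩ Jonas ∩ Dmitri: ∅.
Zane ∩ Imani ∩ Jonas ∩ Dmitri ∩ Diego: ∅.
There is no time when everyone is free.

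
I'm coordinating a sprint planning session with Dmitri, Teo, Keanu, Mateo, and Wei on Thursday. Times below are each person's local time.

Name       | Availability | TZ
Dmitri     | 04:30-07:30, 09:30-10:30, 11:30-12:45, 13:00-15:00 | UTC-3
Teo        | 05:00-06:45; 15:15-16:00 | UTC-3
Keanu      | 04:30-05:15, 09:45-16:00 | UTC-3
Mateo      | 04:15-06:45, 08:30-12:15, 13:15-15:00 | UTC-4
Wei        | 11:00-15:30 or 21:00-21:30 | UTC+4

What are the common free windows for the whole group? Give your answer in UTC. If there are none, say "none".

Dmitri in UTC: 07:30-10:30, 12:30-13:30, 14:30-15:45, 16:00-18:00 (add 3h to convert from UTC-3).
Teo in UTC: 08:00-09:45, 18:15-19:00 (add 3h to convert from UTC-3).
Keanu in UTC: 07:30-08:15, 12:45-19:00 (add 3h to convert from UTC-3).
Mateo in UTC: 08:15-10:45, 12:30-16:15, 17:15-19:00 (add 4h to convert from UTC-4).
Wei in UTC: 07:00-11:30, 17:00-17:30 (subtract 4h to convert from UTC+4).
Dmitri ∩ Teo: 08:00-09:45.
Dmitri ∩ Teo ∩ Keanu: 08:00-08:15.
Dmitri ∩ Teo ∩ Keanu ∩ Mateo: ∅.
Dmitri ∩ Teo ∩ Keanu ∩ Mateo ∩ Wei: ∅.
There is no time when everyone is free.

none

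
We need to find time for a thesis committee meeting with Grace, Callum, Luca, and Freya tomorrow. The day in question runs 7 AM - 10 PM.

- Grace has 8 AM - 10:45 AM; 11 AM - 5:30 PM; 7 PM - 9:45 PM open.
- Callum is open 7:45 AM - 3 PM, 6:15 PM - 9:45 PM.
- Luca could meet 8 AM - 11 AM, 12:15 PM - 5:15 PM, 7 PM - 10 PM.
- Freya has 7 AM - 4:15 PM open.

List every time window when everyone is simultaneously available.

Grace ∩ Callum: 08:00-10:45, 11:00-15:00, 19:00-21:45.
Grace ∩ Callum ∩ Luca: 08:00-10:45, 12:15-15:00, 19:00-21:45.
Grace ∩ Callum ∩ Luca ∩ Freya: 08:00-10:45, 12:15-15:00.

08:00-10:45, 12:15-15:00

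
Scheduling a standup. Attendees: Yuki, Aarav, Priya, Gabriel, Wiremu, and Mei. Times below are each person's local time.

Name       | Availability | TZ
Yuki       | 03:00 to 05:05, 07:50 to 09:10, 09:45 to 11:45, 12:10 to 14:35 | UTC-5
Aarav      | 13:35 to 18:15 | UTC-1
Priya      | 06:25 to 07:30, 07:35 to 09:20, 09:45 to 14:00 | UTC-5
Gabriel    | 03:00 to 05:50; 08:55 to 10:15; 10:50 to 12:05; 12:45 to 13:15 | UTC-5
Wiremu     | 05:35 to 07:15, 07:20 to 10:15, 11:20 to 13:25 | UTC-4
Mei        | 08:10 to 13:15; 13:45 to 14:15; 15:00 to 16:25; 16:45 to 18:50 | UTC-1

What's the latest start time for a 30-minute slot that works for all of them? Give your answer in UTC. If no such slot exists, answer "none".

16:15

Yuki in UTC: 08:00-10:05, 12:50-14:10, 14:45-16:45, 17:10-19:35 (add 5h to convert from UTC-5).
Aarav in UTC: 14:35-19:15 (add 1h to convert from UTC-1).
Priya in UTC: 11:25-12:30, 12:35-14:20, 14:45-19:00 (add 5h to convert from UTC-5).
Gabriel in UTC: 08:00-10:50, 13:55-15:15, 15:50-17:05, 17:45-18:15 (add 5h to convert from UTC-5).
Wiremu in UTC: 09:35-11:15, 11:20-14:15, 15:20-17:25 (add 4h to convert from UTC-4).
Mei in UTC: 09:10-14:15, 14:45-15:15, 16:00-17:25, 17:45-19:50 (add 1h to convert from UTC-1).
Yuki ∩ Aarav: 14:45-16:45, 17:10-19:15.
Yuki ∩ Aarav ∩ Priya: 14:45-16:45, 17:10-19:00.
Yuki ∩ Aarav ∩ Priya ∩ Gabriel: 14:45-15:15, 15:50-16:45, 17:45-18:15.
Yuki ∩ Aarav ∩ Priya ∩ Gabriel ∩ Wiremu: 15:50-16:45.
Yuki ∩ Aarav ∩ Priya ∩ Gabriel ∩ Wiremu ∩ Mei: 16:00-16:45.
Those are the intersection windows.
The last common window of at least 30 minutes is 16:00-16:45; a 30-minute meeting can start as late as 16:15 and still end by 16:45.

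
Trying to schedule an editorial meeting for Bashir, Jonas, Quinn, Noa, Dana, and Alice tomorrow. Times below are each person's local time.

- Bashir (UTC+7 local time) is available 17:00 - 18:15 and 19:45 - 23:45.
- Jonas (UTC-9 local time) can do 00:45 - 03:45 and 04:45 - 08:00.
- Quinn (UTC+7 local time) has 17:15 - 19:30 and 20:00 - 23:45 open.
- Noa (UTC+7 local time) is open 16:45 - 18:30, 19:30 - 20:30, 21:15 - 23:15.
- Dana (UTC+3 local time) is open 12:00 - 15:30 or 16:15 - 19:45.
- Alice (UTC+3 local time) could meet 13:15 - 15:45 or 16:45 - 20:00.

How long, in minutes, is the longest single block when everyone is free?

Bashir in UTC: 10:00-11:15, 12:45-16:45 (subtract 7h to convert from UTC+7).
Jonas in UTC: 09:45-12:45, 13:45-17:00 (add 9h to convert from UTC-9).
Quinn in UTC: 10:15-12:30, 13:00-16:45 (subtract 7h to convert from UTC+7).
Noa in UTC: 09:45-11:30, 12:30-13:30, 14:15-16:15 (subtract 7h to convert from UTC+7).
Dana in UTC: 09:00-12:30, 13:15-16:45 (subtract 3h to convert from UTC+3).
Alice in UTC: 10:15-12:45, 13:45-17:00 (subtract 3h to convert from UTC+3).
Bashir ∩ Jonas: 10:00-11:15, 13:45-16:45.
Bashir ∩ Jonas ∩ Quinn: 10:15-11:15, 13:45-16:45.
Bashir ∩ Jonas ∩ Quinn ∩ Noa: 10:15-11:15, 14:15-16:15.
Bashir ∩ Jonas ∩ Quinn ∩ Noa ∩ Dana: 10:15-11:15, 14:15-16:15.
Bashir ∩ Jonas ∩ Quinn ∩ Noa ∩ Dana ∩ Alice: 10:15-11:15, 14:15-16:15.
The longest is 14:15-16:15 at 120 minutes.

120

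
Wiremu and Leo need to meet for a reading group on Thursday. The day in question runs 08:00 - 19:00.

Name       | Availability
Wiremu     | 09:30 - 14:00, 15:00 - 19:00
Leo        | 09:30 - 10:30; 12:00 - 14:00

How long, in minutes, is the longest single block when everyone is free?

Wiremu ∩ Leo: 09:30-10:30, 12:00-14:00.
So the common availability across everyone is 09:30-10:30, 12:00-14:00.
The longest is 12:00-14:00 at 120 minutes.

120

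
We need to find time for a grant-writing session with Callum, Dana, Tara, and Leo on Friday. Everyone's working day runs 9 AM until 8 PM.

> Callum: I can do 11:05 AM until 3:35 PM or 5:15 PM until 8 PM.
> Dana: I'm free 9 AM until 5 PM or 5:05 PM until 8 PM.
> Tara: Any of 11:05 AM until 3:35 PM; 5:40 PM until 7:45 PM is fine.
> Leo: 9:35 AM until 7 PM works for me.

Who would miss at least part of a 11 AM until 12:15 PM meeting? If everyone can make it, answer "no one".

Callum: not fully free for 11:00-12:15. Dana: free for 11:00-12:15. Tara: not fully free for 11:00-12:15. Leo: free for 11:00-12:15.

Callum, Tara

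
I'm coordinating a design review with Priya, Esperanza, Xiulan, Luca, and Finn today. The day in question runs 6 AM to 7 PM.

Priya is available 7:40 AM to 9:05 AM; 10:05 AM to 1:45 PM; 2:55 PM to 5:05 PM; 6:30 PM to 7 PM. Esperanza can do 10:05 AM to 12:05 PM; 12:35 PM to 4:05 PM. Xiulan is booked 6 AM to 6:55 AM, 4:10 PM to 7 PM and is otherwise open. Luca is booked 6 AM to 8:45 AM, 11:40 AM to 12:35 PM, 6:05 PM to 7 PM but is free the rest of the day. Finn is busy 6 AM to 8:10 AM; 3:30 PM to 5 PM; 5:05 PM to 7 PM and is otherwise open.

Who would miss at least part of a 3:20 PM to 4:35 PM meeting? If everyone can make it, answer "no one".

Priya free: 07:40-09:05, 10:05-13:45, 14:55-17:05, 18:30-19:00.
Esperanza free: 10:05-12:05, 12:35-16:05.
Xiulan free: 06:55-16:10 (invert busy blocks within the working day).
Luca free: 08:45-11:40, 12:35-18:05 (invert busy blocks within the working day).
Finn free: 08:10-15:30, 17:00-17:05 (invert busy blocks within the working day).
Priya: free for 15:20-16:35. Esperanza: not fully free for 15:20-16:35. Xiulan: not fully free for 15:20-16:35. Luca: free for 15:20-16:35. Finn: not fully free for 15:20-16:35.

Esperanza, Finn, Xiulan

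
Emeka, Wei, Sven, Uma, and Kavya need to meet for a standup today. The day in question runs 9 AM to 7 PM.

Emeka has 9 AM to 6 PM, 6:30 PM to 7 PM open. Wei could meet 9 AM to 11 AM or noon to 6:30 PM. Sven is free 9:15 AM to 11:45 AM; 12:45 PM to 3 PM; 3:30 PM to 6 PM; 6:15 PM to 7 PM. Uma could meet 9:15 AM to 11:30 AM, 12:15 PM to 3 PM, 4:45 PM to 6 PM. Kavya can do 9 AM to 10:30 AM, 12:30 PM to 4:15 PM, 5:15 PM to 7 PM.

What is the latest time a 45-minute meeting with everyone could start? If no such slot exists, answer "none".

Emeka ∩ Wei: 09:00-11:00, 12:00-18:00.
Emeka ∩ Wei ∩ Sven: 09:15-11:00, 12:45-15:00, 15:30-18:00.
Emeka ∩ Wei ∩ Sven ∩ Uma: 09:15-11:00, 12:45-15:00, 16:45-18:00.
Emeka ∩ Wei ∩ Sven ∩ Uma ∩ Kavya: 09:15-10:30, 12:45-15:00, 17:15-18:00.
Those are the intersection windows.
The last common window of at least 45 minutes is 17:15-18:00; a 45-minute meeting can start as late as 17:15 and still end by 18:00.

17:15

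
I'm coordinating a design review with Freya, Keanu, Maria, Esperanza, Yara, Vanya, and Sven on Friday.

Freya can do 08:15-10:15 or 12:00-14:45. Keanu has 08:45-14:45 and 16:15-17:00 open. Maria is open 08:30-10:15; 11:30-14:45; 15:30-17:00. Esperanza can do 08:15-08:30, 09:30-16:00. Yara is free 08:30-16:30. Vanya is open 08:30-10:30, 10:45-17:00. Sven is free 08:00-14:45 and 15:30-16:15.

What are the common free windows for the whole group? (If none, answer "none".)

Freya ∩ Keanu: 08:45-10:15, 12:00-14:45.
Freya ∩ Keanu ∩ Maria: 08:45-10:15, 12:00-14:45.
Freya ∩ Keanu ∩ Maria ∩ Esperanza: 09:30-10:15, 12:00-14:45.
Freya ∩ Keanu ∩ Maria ∩ Esperanza ∩ Yara: 09:30-10:15, 12:00-14:45.
Freya ∩ Keanu ∩ Maria ∩ Esperanza ∩ Yara ∩ Vanya: 09:30-10:15, 12:00-14:45.
Freya ∩ Keanu ∩ Maria ∩ Esperanza ∩ Yara ∩ Vanya ∩ Sven: 09:30-10:15, 12:00-14:45.

09:30-10:15, 12:00-14:45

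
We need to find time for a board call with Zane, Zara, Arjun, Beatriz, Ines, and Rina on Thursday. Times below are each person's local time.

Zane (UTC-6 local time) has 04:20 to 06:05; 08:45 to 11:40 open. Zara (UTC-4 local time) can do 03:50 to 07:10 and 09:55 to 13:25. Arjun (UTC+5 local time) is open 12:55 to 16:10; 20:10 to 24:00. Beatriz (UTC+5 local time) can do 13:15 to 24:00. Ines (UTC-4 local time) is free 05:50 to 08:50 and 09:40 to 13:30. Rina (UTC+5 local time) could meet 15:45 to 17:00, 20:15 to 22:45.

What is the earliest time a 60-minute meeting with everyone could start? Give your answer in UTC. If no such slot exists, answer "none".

15:15

Zane in UTC: 10:20-12:05, 14:45-17:40 (add 6h to convert from UTC-6).
Zara in UTC: 07:50-11:10, 13:55-17:25 (add 4h to convert from UTC-4).
Arjun in UTC: 07:55-11:10, 15:10-19:00 (subtract 5h to convert from UTC+5).
Beatriz in UTC: 08:15-19:00 (subtract 5h to convert from UTC+5).
Ines in UTC: 09:50-12:50, 13:40-17:30 (add 4h to convert from UTC-4).
Rina in UTC: 10:45-12:00, 15:15-17:45 (subtract 5h to convert from UTC+5).
Zane ∩ Zara: 10:20-11:10, 14:45-17:25.
Zane ∩ Zara ∩ Arjun: 10:20-11:10, 15:10-17:25.
Zane ∩ Zara ∩ Arjun ∩ Beatriz: 10:20-11:10, 15:10-17:25.
Zane ∩ Zara ∩ Arjun ∩ Beatriz ∩ Ines: 10:20-11:10, 15:10-17:25.
Zane ∩ Zara ∩ Arjun ∩ Beatriz ∩ Ines ∩ Rina: 10:45-11:10, 15:15-17:25.
Those are the intersection windows.
The first common window of at least 60 minutes is 15:15-17:25, so the earliest start is 15:15.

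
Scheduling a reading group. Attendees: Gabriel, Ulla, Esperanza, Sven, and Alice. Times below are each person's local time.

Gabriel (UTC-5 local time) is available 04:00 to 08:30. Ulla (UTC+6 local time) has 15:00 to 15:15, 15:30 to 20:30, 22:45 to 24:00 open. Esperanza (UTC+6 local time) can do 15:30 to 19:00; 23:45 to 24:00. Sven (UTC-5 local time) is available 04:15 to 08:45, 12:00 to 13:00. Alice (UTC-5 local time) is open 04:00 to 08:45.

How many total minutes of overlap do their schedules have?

Gabriel in UTC: 09:00-13:30 (add 5h to convert from UTC-5).
Ulla in UTC: 09:00-09:15, 09:30-14:30, 16:45-18:00 (subtract 6h to convert from UTC+6).
Esperanza in UTC: 09:30-13:00, 17:45-18:00 (subtract 6h to convert from UTC+6).
Sven in UTC: 09:15-13:45, 17:00-18:00 (add 5h to convert from UTC-5).
Alice in UTC: 09:00-13:45 (add 5h to convert from UTC-5).
Gabriel ∩ Ulla: 09:00-09:15, 09:30-13:30.
Gabriel ∩ Ulla ∩ Esperanza: 09:30-13:00.
Gabriel ∩ Ulla ∩ Esperanza ∩ Sven: 09:30-13:00.
Gabriel ∩ Ulla ∩ Esperanza ∩ Sven ∩ Alice: 09:30-13:00.
Those are the intersection windows.
That's a single block of 210 minutes.

210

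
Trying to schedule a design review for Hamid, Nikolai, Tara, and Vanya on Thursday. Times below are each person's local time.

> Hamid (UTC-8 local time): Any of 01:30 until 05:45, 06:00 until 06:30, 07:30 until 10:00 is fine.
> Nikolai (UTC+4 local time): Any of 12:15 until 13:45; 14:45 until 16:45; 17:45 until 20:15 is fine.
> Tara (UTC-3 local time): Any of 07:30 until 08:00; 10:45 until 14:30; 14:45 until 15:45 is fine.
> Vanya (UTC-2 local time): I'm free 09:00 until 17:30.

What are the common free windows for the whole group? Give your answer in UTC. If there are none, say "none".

14:00-14:30, 15:30-16:15

Hamid in UTC: 09:30-13:45, 14:00-14:30, 15:30-18:00 (add 8h to convert from UTC-8).
Nikolai in UTC: 08:15-09:45, 10:45-12:45, 13:45-16:15 (subtract 4h to convert from UTC+4).
Tara in UTC: 10:30-11:00, 13:45-17:30, 17:45-18:45 (add 3h to convert from UTC-3).
Vanya in UTC: 11:00-19:30 (add 2h to convert from UTC-2).
Hamid ∩ Nikolai: 09:30-09:45, 10:45-12:45, 14:00-14:30, 15:30-16:15.
Hamid ∩ Nikolai ∩ Tara: 10:45-11:00, 14:00-14:30, 15:30-16:15.
Hamid ∩ Nikolai ∩ Tara ∩ Vanya: 14:00-14:30, 15:30-16:15.
So the common availability across everyone is 14:00-14:30, 15:30-16:15.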